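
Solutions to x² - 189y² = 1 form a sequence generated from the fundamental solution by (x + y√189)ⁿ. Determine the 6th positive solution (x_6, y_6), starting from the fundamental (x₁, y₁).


Step 1: Find the fundamental solution (x₁, y₁) of x² - 189y² = 1.
  Expand √189 as a continued fraction. a₀ = ⌊√189⌋ = 13; iterate m_{k+1} = d_k·a_k − m_k, d_{k+1} = (189 − m_{k+1}²)/d_k, a_{k+1} = ⌊(a₀ + m_{k+1})/d_{k+1}⌋ (starting m₀ = 0, d₀ = 1), with convergents p_k = a_k·p_{k-1} + p_{k-2}, q_k = a_k·q_{k-1} + q_{k-2} (p₋₁ = 1, q₋₁ = 0):
  k = 0: a₀ = 13; p₀/q₀ = 13/1; p₀² − 189·q₀² = 169 − 189 = -20.
  k = 1: m = 13, d = 20, a = ⌊(13 + 13)/20⌋ = 1; p/q = (1·13 + 1)/(1·1 + 0) = 14/1; p² − 189·q² = 196 − 189 = 7.
  k = 2: m = 7, d = 7, a = ⌊(13 + 7)/7⌋ = 2; p/q = (2·14 + 13)/(2·1 + 1) = 41/3; p² − 189·q² = 1681 − 1701 = -20.
  k = 3: m = 7, d = 20, a = ⌊(13 + 7)/20⌋ = 1; p/q = (1·41 + 14)/(1·3 + 1) = 55/4; p² − 189·q² = 3025 − 3024 = 1.
  The first convergent with p² − 189·q² = 1 gives the fundamental solution (x₁, y₁) = (55, 4).
Step 2: Apply the recurrence (x_{n+1}, y_{n+1}) = (x₁x_n + 189y₁y_n, x₁y_n + y₁x_n) repeatedly.
  From (x_1, y_1) = (55, 4): x_2 = 55·55 + 189·4·4 = 6049; y_2 = 55·4 + 4·55 = 440.
  From (x_2, y_2) = (6049, 440): x_3 = 55·6049 + 189·4·440 = 665335; y_3 = 55·440 + 4·6049 = 48396.
  From (x_3, y_3) = (665335, 48396): x_4 = 55·665335 + 189·4·48396 = 73180801; y_4 = 55·48396 + 4·665335 = 5323120.
  From (x_4, y_4) = (73180801, 5323120): x_5 = 55·73180801 + 189·4·5323120 = 8049222775; y_5 = 55·5323120 + 4·73180801 = 585494804.
  From (x_5, y_5) = (8049222775, 585494804): x_6 = 55·8049222775 + 189·4·585494804 = 885341324449; y_6 = 55·585494804 + 4·8049222775 = 64399105320.
Step 3: Verify x_6² - 189·y_6² = 783829260777109485153601 - 783829260777109485153600 = 1 (should be 1). ✓

(x_1, y_1) = (55, 4); (x_6, y_6) = (885341324449, 64399105320).


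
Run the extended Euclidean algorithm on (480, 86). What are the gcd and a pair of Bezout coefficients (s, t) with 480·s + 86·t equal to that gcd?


Euclidean algorithm on (480, 86) — divide until remainder is 0:
  480 = 5 · 86 + 50
  86 = 1 · 50 + 36
  50 = 1 · 36 + 14
  36 = 2 · 14 + 8
  14 = 1 · 8 + 6
  8 = 1 · 6 + 2
  6 = 3 · 2 + 0
gcd(480, 86) = 2.
Track Bezout coefficients alongside the remainders: start with r₀ = 480 = a·1 + b·0 (s = 1, t = 0) and r₁ = 86 = a·0 + b·1 (s = 0, t = 1); each new remainder r_{k+1} = r_{k-1} − q_k·r_k inherits s_{k+1} = s_{k-1} − q_k·s_k, t_{k+1} = t_{k-1} − q_k·t_k, so r_k = a·s_k + b·t_k at every step:
  q = 5: r = 50, s = 1 − 5·0 = 1, t = 0 − 5·1 = -5  (check: 480·1 + 86·(-5) = 50)
  q = 1: r = 36, s = 0 − 1·1 = -1, t = 1 − 1·(-5) = 6  (check: 480·(-1) + 86·6 = 36)
  q = 1: r = 14, s = 1 − 1·(-1) = 2, t = -5 − 1·6 = -11  (check: 480·2 + 86·(-11) = 14)
  q = 2: r = 8, s = -1 − 2·2 = -5, t = 6 − 2·(-11) = 28  (check: 480·(-5) + 86·28 = 8)
  q = 1: r = 6, s = 2 − 1·(-5) = 7, t = -11 − 1·28 = -39  (check: 480·7 + 86·(-39) = 6)
  q = 1: r = 2, s = -5 − 1·7 = -12, t = 28 − 1·(-39) = 67  (check: 480·(-12) + 86·67 = 2)
The row with r = 2 (the gcd) gives the Bezout coefficients s = -12, t = 67.
Result: 480 · (-12) + 86 · (67) = 2.

gcd(480, 86) = 2; s = -12, t = 67 (check: 480·(-12) + 86·67 = 2).


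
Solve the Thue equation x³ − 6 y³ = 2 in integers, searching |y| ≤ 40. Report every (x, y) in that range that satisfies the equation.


The equation is x³ - 6y³ = 2. For fixed y, x³ = 6·y³ + 2, so a solution requires the RHS to be a perfect cube.
Strategy: iterate y from -40 to 40, compute RHS = 6·y³ + 2, and check whether it is a (positive or negative) perfect cube.
Check small values of y:
  y = 0: RHS = 2 is not a perfect cube.
  y = 1: RHS = 8 = (2)³ ⇒ x = 2 works.
  y = -1: RHS = -4 is not a perfect cube.
  y = 2: RHS = 50 is not a perfect cube.
  y = -2: RHS = -46 is not a perfect cube.
  y = 3: RHS = 164 is not a perfect cube.
  y = -3: RHS = -160 is not a perfect cube.
Continuing the search up to |y| = 40 finds no further solutions beyond those listed.
Collected solutions: (2, 1).

Solutions (with |y| ≤ 40): (2, 1).


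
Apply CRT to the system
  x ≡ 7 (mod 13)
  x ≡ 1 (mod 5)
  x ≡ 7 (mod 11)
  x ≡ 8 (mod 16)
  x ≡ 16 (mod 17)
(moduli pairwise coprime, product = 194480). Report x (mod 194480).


Product of moduli M = 13 · 5 · 11 · 16 · 17 = 194480.
Merge one congruence at a time:
  Start: x ≡ 7 (mod 13).
  Combine with x ≡ 1 (mod 5); new modulus lcm = 65.
    Write x = 7 + 13·t and substitute into x ≡ 1 (mod 5): 13·t ≡ 1 − 7 = -6 (mod 5).
    Reduce coefficients mod 5: 3·t ≡ 4 (mod 5).
    The inverse of 3 mod 5 is 2 (since 3·2 = 6 = 1·5 + 1), so t ≡ 2·4 = 8 ≡ 3 (mod 5).
    Then x = 7 + 13·3 = 46, valid modulo lcm(13, 5) = 65: x ≡ 46 (mod 65).
  Combine with x ≡ 7 (mod 11); new modulus lcm = 715.
    Write x = 46 + 65·t and substitute into x ≡ 7 (mod 11): 65·t ≡ 7 − 46 = -39 (mod 11).
    Reduce coefficients mod 11: 10·t ≡ 5 (mod 11).
    The inverse of 10 mod 11 is 10 (since 10·10 = 100 = 9·11 + 1), so t ≡ 10·5 = 50 ≡ 6 (mod 11).
    Then x = 46 + 65·6 = 436, valid modulo lcm(65, 11) = 715: x ≡ 436 (mod 715).
  Combine with x ≡ 8 (mod 16); new modulus lcm = 11440.
    Write x = 436 + 715·t and substitute into x ≡ 8 (mod 16): 715·t ≡ 8 − 436 = -428 (mod 16).
    Reduce coefficients mod 16: 11·t ≡ 4 (mod 16).
    The inverse of 11 mod 16 is 3 (since 11·3 = 33 = 2·16 + 1), so t ≡ 3·4 = 12 ≡ 12 (mod 16).
    Then x = 436 + 715·12 = 9016, valid modulo lcm(715, 16) = 11440: x ≡ 9016 (mod 11440).
  Combine with x ≡ 16 (mod 17); new modulus lcm = 194480.
    Write x = 9016 + 11440·t and substitute into x ≡ 16 (mod 17): 11440·t ≡ 16 − 9016 = -9000 (mod 17).
    Reduce coefficients mod 17: 16·t ≡ 10 (mod 17).
    The inverse of 16 mod 17 is 16 (since 16·16 = 256 = 15·17 + 1), so t ≡ 16·10 = 160 ≡ 7 (mod 17).
    Then x = 9016 + 11440·7 = 89096, valid modulo lcm(11440, 17) = 194480: x ≡ 89096 (mod 194480).
Verify against each original: 89096 mod 13 = 7, 89096 mod 5 = 1, 89096 mod 11 = 7, 89096 mod 16 = 8, 89096 mod 17 = 16.

x ≡ 89096 (mod 194480).


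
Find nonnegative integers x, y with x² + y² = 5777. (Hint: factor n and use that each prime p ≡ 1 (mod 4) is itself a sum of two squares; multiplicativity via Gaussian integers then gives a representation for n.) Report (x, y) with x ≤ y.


Step 1: Factor n = 5777 = 53 · 109.
Step 2: Check the mod-4 condition on each prime factor: 53 ≡ 1 (mod 4), exponent 1; 109 ≡ 1 (mod 4), exponent 1.
All primes ≡ 3 (mod 4) appear to even exponent (or don't appear), so by the two-squares theorem n IS expressible as a sum of two squares.
Step 3: Build a representation. Here n = 53 · 109 is a product of primes ≡ 1 (mod 4). Each prime p ≡ 1 (mod 4) is itself a sum of two squares; find a² by testing p − a² for a perfect square:
  53: 53 − 1² = 52, 53 − 2² = 49 = 7² ⇒ 53 = 2² + 7².
  109: 109 − 1² = 108, 109 − 2² = 105, 109 − 3² = 100 = 10² ⇒ 109 = 3² + 10².
  Combine using the Brahmagupta–Fibonacci identity (a² + b²)(c² + d²) = (ac − bd)² + (ad + bc)² = (ac + bd)² + (ad − bc)²:
  53 · 109 = 5777: from (2² + 7²)(3² + 10²), take (2·3 − 7·10, 2·10 + 7·3) = (6 − 70, 20 + 21) = (-64, 41); dropping signs (only squares matter) gives (64, 41); check 64² + 41² = 4096 + 1681 = 5777 ✓.
Step 4: Order so x ≤ y and verify: 41² + 64² = 1681 + 4096 = 5777 = n. ✓

n = 5777 = 41² + 64² (one valid representation with x ≤ y).


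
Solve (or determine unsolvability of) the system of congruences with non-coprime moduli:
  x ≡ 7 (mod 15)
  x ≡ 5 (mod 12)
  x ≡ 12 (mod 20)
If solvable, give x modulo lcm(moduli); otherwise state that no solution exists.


Moduli 15, 12, 20 are not pairwise coprime, so CRT works modulo lcm(m_i) when all pairwise compatibility conditions hold.
Pairwise compatibility: gcd(m_i, m_j) must divide a_i - a_j for every pair.
Merge one congruence at a time:
  Start: x ≡ 7 (mod 15).
  Combine with x ≡ 5 (mod 12): gcd(15, 12) = 3, and 5 - 7 = -2 is NOT divisible by 3.
    ⇒ system is inconsistent (no integer solution).

No solution (the system is inconsistent).


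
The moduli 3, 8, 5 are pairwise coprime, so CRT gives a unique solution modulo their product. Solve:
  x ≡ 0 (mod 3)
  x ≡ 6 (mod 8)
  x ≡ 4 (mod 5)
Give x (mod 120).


Moduli 3, 8, 5 are pairwise coprime; by CRT there is a unique solution modulo M = 3 · 8 · 5 = 120.
Solve pairwise, accumulating the modulus:
  Start with x ≡ 0 (mod 3).
  Combine with x ≡ 6 (mod 8): since gcd(3, 8) = 1, we get a unique residue mod 24.
    Write x = 0 + 3·t and substitute into x ≡ 6 (mod 8): 3·t ≡ 6 − 0 = 6 (mod 8).
    The inverse of 3 mod 8 is 3 (since 3·3 = 9 = 1·8 + 1), so t ≡ 3·6 = 18 ≡ 2 (mod 8).
    Then x = 0 + 3·2 = 6, valid modulo lcm(3, 8) = 24: x ≡ 6 (mod 24).
  Combine with x ≡ 4 (mod 5): since gcd(24, 5) = 1, we get a unique residue mod 120.
    Write x = 6 + 24·t and substitute into x ≡ 4 (mod 5): 24·t ≡ 4 − 6 = -2 (mod 5).
    Reduce coefficients mod 5: 4·t ≡ 3 (mod 5).
    The inverse of 4 mod 5 is 4 (since 4·4 = 16 = 3·5 + 1), so t ≡ 4·3 = 12 ≡ 2 (mod 5).
    Then x = 6 + 24·2 = 54, valid modulo lcm(24, 5) = 120: x ≡ 54 (mod 120).
Verify: 54 mod 3 = 0 ✓, 54 mod 8 = 6 ✓, 54 mod 5 = 4 ✓.

x ≡ 54 (mod 120).


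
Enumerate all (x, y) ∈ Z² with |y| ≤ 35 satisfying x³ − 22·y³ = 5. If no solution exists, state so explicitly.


The equation is x³ - 22y³ = 5. For fixed y, x³ = 22·y³ + 5, so a solution requires the RHS to be a perfect cube.
Strategy: iterate y from -35 to 35, compute RHS = 22·y³ + 5, and check whether it is a (positive or negative) perfect cube.
Check small values of y:
  y = 0: RHS = 5 is not a perfect cube.
  y = 1: RHS = 27 = (3)³ ⇒ x = 3 works.
  y = -1: RHS = -17 is not a perfect cube.
  y = 2: RHS = 181 is not a perfect cube.
  y = -2: RHS = -171 is not a perfect cube.
  y = 3: RHS = 599 is not a perfect cube.
  y = -3: RHS = -589 is not a perfect cube.
Continuing the search up to |y| = 35 finds no further solutions beyond those listed.
Collected solutions: (3, 1).

Solutions (with |y| ≤ 35): (3, 1).


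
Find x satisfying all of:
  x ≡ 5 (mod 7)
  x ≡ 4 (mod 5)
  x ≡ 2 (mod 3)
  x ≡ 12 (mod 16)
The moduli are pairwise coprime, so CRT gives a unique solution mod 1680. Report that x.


Product of moduli M = 7 · 5 · 3 · 16 = 1680.
Merge one congruence at a time:
  Start: x ≡ 5 (mod 7).
  Combine with x ≡ 4 (mod 5); new modulus lcm = 35.
    Write x = 5 + 7·t and substitute into x ≡ 4 (mod 5): 7·t ≡ 4 − 5 = -1 (mod 5).
    Reduce coefficients mod 5: 2·t ≡ 4 (mod 5).
    The inverse of 2 mod 5 is 3 (since 2·3 = 6 = 1·5 + 1), so t ≡ 3·4 = 12 ≡ 2 (mod 5).
    Then x = 5 + 7·2 = 19, valid modulo lcm(7, 5) = 35: x ≡ 19 (mod 35).
  Combine with x ≡ 2 (mod 3); new modulus lcm = 105.
    Write x = 19 + 35·t and substitute into x ≡ 2 (mod 3): 35·t ≡ 2 − 19 = -17 (mod 3).
    Reduce coefficients mod 3: 2·t ≡ 1 (mod 3).
    The inverse of 2 mod 3 is 2 (since 2·2 = 4 = 1·3 + 1), so t ≡ 2·1 = 2 ≡ 2 (mod 3).
    Then x = 19 + 35·2 = 89, valid modulo lcm(35, 3) = 105: x ≡ 89 (mod 105).
  Combine with x ≡ 12 (mod 16); new modulus lcm = 1680.
    Write x = 89 + 105·t and substitute into x ≡ 12 (mod 16): 105·t ≡ 12 − 89 = -77 (mod 16).
    Reduce coefficients mod 16: 9·t ≡ 3 (mod 16).
    The inverse of 9 mod 16 is 9 (since 9·9 = 81 = 5·16 + 1), so t ≡ 9·3 = 27 ≡ 11 (mod 16).
    Then x = 89 + 105·11 = 1244, valid modulo lcm(105, 16) = 1680: x ≡ 1244 (mod 1680).
Verify against each original: 1244 mod 7 = 5, 1244 mod 5 = 4, 1244 mod 3 = 2, 1244 mod 16 = 12.

x ≡ 1244 (mod 1680).


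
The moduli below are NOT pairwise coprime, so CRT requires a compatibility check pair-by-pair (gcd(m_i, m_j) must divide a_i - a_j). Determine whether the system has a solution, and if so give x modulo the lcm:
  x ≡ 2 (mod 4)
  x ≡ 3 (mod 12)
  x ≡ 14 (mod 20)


Moduli 4, 12, 20 are not pairwise coprime, so CRT works modulo lcm(m_i) when all pairwise compatibility conditions hold.
Pairwise compatibility: gcd(m_i, m_j) must divide a_i - a_j for every pair.
Merge one congruence at a time:
  Start: x ≡ 2 (mod 4).
  Combine with x ≡ 3 (mod 12): gcd(4, 12) = 4, and 3 - 2 = 1 is NOT divisible by 4.
    ⇒ system is inconsistent (no integer solution).

No solution (the system is inconsistent).


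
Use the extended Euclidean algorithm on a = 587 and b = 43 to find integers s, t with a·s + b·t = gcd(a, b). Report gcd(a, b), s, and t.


Euclidean algorithm on (587, 43) — divide until remainder is 0:
  587 = 13 · 43 + 28
  43 = 1 · 28 + 15
  28 = 1 · 15 + 13
  15 = 1 · 13 + 2
  13 = 6 · 2 + 1
  2 = 2 · 1 + 0
gcd(587, 43) = 1.
Track Bezout coefficients alongside the remainders: start with r₀ = 587 = a·1 + b·0 (s = 1, t = 0) and r₁ = 43 = a·0 + b·1 (s = 0, t = 1); each new remainder r_{k+1} = r_{k-1} − q_k·r_k inherits s_{k+1} = s_{k-1} − q_k·s_k, t_{k+1} = t_{k-1} − q_k·t_k, so r_k = a·s_k + b·t_k at every step:
  q = 13: r = 28, s = 1 − 13·0 = 1, t = 0 − 13·1 = -13  (check: 587·1 + 43·(-13) = 28)
  q = 1: r = 15, s = 0 − 1·1 = -1, t = 1 − 1·(-13) = 14  (check: 587·(-1) + 43·14 = 15)
  q = 1: r = 13, s = 1 − 1·(-1) = 2, t = -13 − 1·14 = -27  (check: 587·2 + 43·(-27) = 13)
  q = 1: r = 2, s = -1 − 1·2 = -3, t = 14 − 1·(-27) = 41  (check: 587·(-3) + 43·41 = 2)
  q = 6: r = 1, s = 2 − 6·(-3) = 20, t = -27 − 6·41 = -273  (check: 587·20 + 43·(-273) = 1)
The row with r = 1 (the gcd) gives the Bezout coefficients s = 20, t = -273.
Result: 587 · (20) + 43 · (-273) = 1.

gcd(587, 43) = 1; s = 20, t = -273 (check: 587·20 + 43·(-273) = 1).


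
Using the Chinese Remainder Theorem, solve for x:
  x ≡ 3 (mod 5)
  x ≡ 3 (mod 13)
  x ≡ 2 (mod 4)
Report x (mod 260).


Moduli 5, 13, 4 are pairwise coprime; by CRT there is a unique solution modulo M = 5 · 13 · 4 = 260.
Solve pairwise, accumulating the modulus:
  Start with x ≡ 3 (mod 5).
  Combine with x ≡ 3 (mod 13): since gcd(5, 13) = 1, we get a unique residue mod 65.
    Write x = 3 + 5·t and substitute into x ≡ 3 (mod 13): 5·t ≡ 3 − 3 = 0 (mod 13).
    The inverse of 5 mod 13 is 8 (since 5·8 = 40 = 3·13 + 1), so t ≡ 8·0 = 0 ≡ 0 (mod 13).
    Then x = 3 + 5·0 = 3, valid modulo lcm(5, 13) = 65: x ≡ 3 (mod 65).
  Combine with x ≡ 2 (mod 4): since gcd(65, 4) = 1, we get a unique residue mod 260.
    Write x = 3 + 65·t and substitute into x ≡ 2 (mod 4): 65·t ≡ 2 − 3 = -1 (mod 4).
    Reduce coefficients mod 4: 1·t ≡ 3 (mod 4).
    So t ≡ 3 (mod 4).
    Then x = 3 + 65·3 = 198, valid modulo lcm(65, 4) = 260: x ≡ 198 (mod 260).
Verify: 198 mod 5 = 3 ✓, 198 mod 13 = 3 ✓, 198 mod 4 = 2 ✓.

x ≡ 198 (mod 260).


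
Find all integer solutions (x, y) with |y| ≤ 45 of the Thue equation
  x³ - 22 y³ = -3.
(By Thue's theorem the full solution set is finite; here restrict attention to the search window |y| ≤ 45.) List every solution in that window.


The equation is x³ - 22y³ = -3. For fixed y, x³ = 22·y³ − 3, so a solution requires the RHS to be a perfect cube.
Strategy: iterate y from -45 to 45, compute RHS = 22·y³ − 3, and check whether it is a (positive or negative) perfect cube.
Check small values of y:
  y = 0: RHS = -3 is not a perfect cube.
  y = 1: RHS = 19 is not a perfect cube.
  y = -1: RHS = -25 is not a perfect cube.
  y = 2: RHS = 173 is not a perfect cube.
  y = -2: RHS = -179 is not a perfect cube.
  y = 3: RHS = 591 is not a perfect cube.
  y = -3: RHS = -597 is not a perfect cube.
Continuing the search up to |y| = 45 finds no solutions either.
No (x, y) in the scanned range satisfies the equation.

No integer solutions with |y| ≤ 45.


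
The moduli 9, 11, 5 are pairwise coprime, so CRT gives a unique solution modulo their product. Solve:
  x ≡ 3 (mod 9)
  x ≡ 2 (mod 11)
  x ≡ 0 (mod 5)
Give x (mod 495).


Moduli 9, 11, 5 are pairwise coprime; by CRT there is a unique solution modulo M = 9 · 11 · 5 = 495.
Solve pairwise, accumulating the modulus:
  Start with x ≡ 3 (mod 9).
  Combine with x ≡ 2 (mod 11): since gcd(9, 11) = 1, we get a unique residue mod 99.
    Write x = 3 + 9·t and substitute into x ≡ 2 (mod 11): 9·t ≡ 2 − 3 = -1 (mod 11).
    Reduce coefficients mod 11: 9·t ≡ 10 (mod 11).
    The inverse of 9 mod 11 is 5 (since 9·5 = 45 = 4·11 + 1), so t ≡ 5·10 = 50 ≡ 6 (mod 11).
    Then x = 3 + 9·6 = 57, valid modulo lcm(9, 11) = 99: x ≡ 57 (mod 99).
  Combine with x ≡ 0 (mod 5): since gcd(99, 5) = 1, we get a unique residue mod 495.
    Write x = 57 + 99·t and substitute into x ≡ 0 (mod 5): 99·t ≡ 0 − 57 = -57 (mod 5).
    Reduce coefficients mod 5: 4·t ≡ 3 (mod 5).
    The inverse of 4 mod 5 is 4 (since 4·4 = 16 = 3·5 + 1), so t ≡ 4·3 = 12 ≡ 2 (mod 5).
    Then x = 57 + 99·2 = 255, valid modulo lcm(99, 5) = 495: x ≡ 255 (mod 495).
Verify: 255 mod 9 = 3 ✓, 255 mod 11 = 2 ✓, 255 mod 5 = 0 ✓.

x ≡ 255 (mod 495).


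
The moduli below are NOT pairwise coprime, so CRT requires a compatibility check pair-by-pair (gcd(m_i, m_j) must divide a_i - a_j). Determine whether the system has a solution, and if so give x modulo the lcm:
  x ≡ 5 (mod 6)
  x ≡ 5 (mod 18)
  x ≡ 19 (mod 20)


Moduli 6, 18, 20 are not pairwise coprime, so CRT works modulo lcm(m_i) when all pairwise compatibility conditions hold.
Pairwise compatibility: gcd(m_i, m_j) must divide a_i - a_j for every pair.
Merge one congruence at a time:
  Start: x ≡ 5 (mod 6).
  Combine with x ≡ 5 (mod 18): gcd(6, 18) = 6; 5 - 5 = 0, which IS divisible by 6, so compatible.
    Write x = 5 + 6·t and substitute into x ≡ 5 (mod 18): 6·t ≡ 5 − 5 = 0 (mod 18).
    Divide the congruence (and modulus) by g = 6: 1·t ≡ 0 (mod 3).
    So t ≡ 0 (mod 3).
    Then x = 5 + 6·0 = 5, valid modulo lcm(6, 18) = 18: x ≡ 5 (mod 18).
  Combine with x ≡ 19 (mod 20): gcd(18, 20) = 2; 19 - 5 = 14, which IS divisible by 2, so compatible.
    Write x = 5 + 18·t and substitute into x ≡ 19 (mod 20): 18·t ≡ 19 − 5 = 14 (mod 20).
    Divide the congruence (and modulus) by g = 2: 9·t ≡ 7 (mod 10).
    The inverse of 9 mod 10 is 9 (since 9·9 = 81 = 8·10 + 1), so t ≡ 9·7 = 63 ≡ 3 (mod 10).
    Then x = 5 + 18·3 = 59, valid modulo lcm(18, 20) = 180: x ≡ 59 (mod 180).
Verify: 59 mod 6 = 5, 59 mod 18 = 5, 59 mod 20 = 19.

x ≡ 59 (mod 180).


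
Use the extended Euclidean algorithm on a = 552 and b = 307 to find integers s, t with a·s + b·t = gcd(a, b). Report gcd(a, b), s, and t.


Euclidean algorithm on (552, 307) — divide until remainder is 0:
  552 = 1 · 307 + 245
  307 = 1 · 245 + 62
  245 = 3 · 62 + 59
  62 = 1 · 59 + 3
  59 = 19 · 3 + 2
  3 = 1 · 2 + 1
  2 = 2 · 1 + 0
gcd(552, 307) = 1.
Track Bezout coefficients alongside the remainders: start with r₀ = 552 = a·1 + b·0 (s = 1, t = 0) and r₁ = 307 = a·0 + b·1 (s = 0, t = 1); each new remainder r_{k+1} = r_{k-1} − q_k·r_k inherits s_{k+1} = s_{k-1} − q_k·s_k, t_{k+1} = t_{k-1} − q_k·t_k, so r_k = a·s_k + b·t_k at every step:
  q = 1: r = 245, s = 1 − 1·0 = 1, t = 0 − 1·1 = -1  (check: 552·1 + 307·(-1) = 245)
  q = 1: r = 62, s = 0 − 1·1 = -1, t = 1 − 1·(-1) = 2  (check: 552·(-1) + 307·2 = 62)
  q = 3: r = 59, s = 1 − 3·(-1) = 4, t = -1 − 3·2 = -7  (check: 552·4 + 307·(-7) = 59)
  q = 1: r = 3, s = -1 − 1·4 = -5, t = 2 − 1·(-7) = 9  (check: 552·(-5) + 307·9 = 3)
  q = 19: r = 2, s = 4 − 19·(-5) = 99, t = -7 − 19·9 = -178  (check: 552·99 + 307·(-178) = 2)
  q = 1: r = 1, s = -5 − 1·99 = -104, t = 9 − 1·(-178) = 187  (check: 552·(-104) + 307·187 = 1)
The row with r = 1 (the gcd) gives the Bezout coefficients s = -104, t = 187.
Result: 552 · (-104) + 307 · (187) = 1.

gcd(552, 307) = 1; s = -104, t = 187 (check: 552·(-104) + 307·187 = 1).


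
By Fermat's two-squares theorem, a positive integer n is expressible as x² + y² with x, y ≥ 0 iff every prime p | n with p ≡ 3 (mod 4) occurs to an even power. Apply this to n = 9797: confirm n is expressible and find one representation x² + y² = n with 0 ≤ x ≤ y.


Step 1: Factor n = 9797 = 97 · 101.
Step 2: Check the mod-4 condition on each prime factor: 97 ≡ 1 (mod 4), exponent 1; 101 ≡ 1 (mod 4), exponent 1.
All primes ≡ 3 (mod 4) appear to even exponent (or don't appear), so by the two-squares theorem n IS expressible as a sum of two squares.
Step 3: Build a representation. Here n = 97 · 101 is a product of primes ≡ 1 (mod 4). Each prime p ≡ 1 (mod 4) is itself a sum of two squares; find a² by testing p − a² for a perfect square:
  97: 97 − 1² = 96, 97 − 2² = 93, 97 − 3² = 88, 97 − 4² = 81 = 9² ⇒ 97 = 4² + 9².
  101: 101 − 1² = 100 = 10² ⇒ 101 = 1² + 10².
  Combine using the Brahmagupta–Fibonacci identity (a² + b²)(c² + d²) = (ac − bd)² + (ad + bc)² = (ac + bd)² + (ad − bc)²:
  97 · 101 = 9797: from (4² + 9²)(1² + 10²), take (4·1 − 9·10, 4·10 + 9·1) = (4 − 90, 40 + 9) = (-86, 49); dropping signs (only squares matter) gives (86, 49); check 86² + 49² = 7396 + 2401 = 9797 ✓.
Step 4: Order so x ≤ y and verify: 49² + 86² = 2401 + 7396 = 9797 = n. ✓

n = 9797 = 49² + 86² (one valid representation with x ≤ y).


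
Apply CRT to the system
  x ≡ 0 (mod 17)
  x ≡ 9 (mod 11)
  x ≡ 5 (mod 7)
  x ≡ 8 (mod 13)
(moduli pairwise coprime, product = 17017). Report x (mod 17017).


Product of moduli M = 17 · 11 · 7 · 13 = 17017.
Merge one congruence at a time:
  Start: x ≡ 0 (mod 17).
  Combine with x ≡ 9 (mod 11); new modulus lcm = 187.
    Write x = 0 + 17·t and substitute into x ≡ 9 (mod 11): 17·t ≡ 9 − 0 = 9 (mod 11).
    Reduce coefficients mod 11: 6·t ≡ 9 (mod 11).
    The inverse of 6 mod 11 is 2 (since 6·2 = 12 = 1·11 + 1), so t ≡ 2·9 = 18 ≡ 7 (mod 11).
    Then x = 0 + 17·7 = 119, valid modulo lcm(17, 11) = 187: x ≡ 119 (mod 187).
  Combine with x ≡ 5 (mod 7); new modulus lcm = 1309.
    Write x = 119 + 187·t and substitute into x ≡ 5 (mod 7): 187·t ≡ 5 − 119 = -114 (mod 7).
    Reduce coefficients mod 7: 5·t ≡ 5 (mod 7).
    The inverse of 5 mod 7 is 3 (since 5·3 = 15 = 2·7 + 1), so t ≡ 3·5 = 15 ≡ 1 (mod 7).
    Then x = 119 + 187·1 = 306, valid modulo lcm(187, 7) = 1309: x ≡ 306 (mod 1309).
  Combine with x ≡ 8 (mod 13); new modulus lcm = 17017.
    Write x = 306 + 1309·t and substitute into x ≡ 8 (mod 13): 1309·t ≡ 8 − 306 = -298 (mod 13).
    Reduce coefficients mod 13: 9·t ≡ 1 (mod 13).
    The inverse of 9 mod 13 is 3 (since 9·3 = 27 = 2·13 + 1), so t ≡ 3·1 = 3 ≡ 3 (mod 13).
    Then x = 306 + 1309·3 = 4233, valid modulo lcm(1309, 13) = 17017: x ≡ 4233 (mod 17017).
Verify against each original: 4233 mod 17 = 0, 4233 mod 11 = 9, 4233 mod 7 = 5, 4233 mod 13 = 8.

x ≡ 4233 (mod 17017).


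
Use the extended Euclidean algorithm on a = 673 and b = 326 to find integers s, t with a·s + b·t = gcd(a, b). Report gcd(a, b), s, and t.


Euclidean algorithm on (673, 326) — divide until remainder is 0:
  673 = 2 · 326 + 21
  326 = 15 · 21 + 11
  21 = 1 · 11 + 10
  11 = 1 · 10 + 1
  10 = 10 · 1 + 0
gcd(673, 326) = 1.
Track Bezout coefficients alongside the remainders: start with r₀ = 673 = a·1 + b·0 (s = 1, t = 0) and r₁ = 326 = a·0 + b·1 (s = 0, t = 1); each new remainder r_{k+1} = r_{k-1} − q_k·r_k inherits s_{k+1} = s_{k-1} − q_k·s_k, t_{k+1} = t_{k-1} − q_k·t_k, so r_k = a·s_k + b·t_k at every step:
  q = 2: r = 21, s = 1 − 2·0 = 1, t = 0 − 2·1 = -2  (check: 673·1 + 326·(-2) = 21)
  q = 15: r = 11, s = 0 − 15·1 = -15, t = 1 − 15·(-2) = 31  (check: 673·(-15) + 326·31 = 11)
  q = 1: r = 10, s = 1 − 1·(-15) = 16, t = -2 − 1·31 = -33  (check: 673·16 + 326·(-33) = 10)
  q = 1: r = 1, s = -15 − 1·16 = -31, t = 31 − 1·(-33) = 64  (check: 673·(-31) + 326·64 = 1)
The row with r = 1 (the gcd) gives the Bezout coefficients s = -31, t = 64.
Result: 673 · (-31) + 326 · (64) = 1.

gcd(673, 326) = 1; s = -31, t = 64 (check: 673·(-31) + 326·64 = 1).


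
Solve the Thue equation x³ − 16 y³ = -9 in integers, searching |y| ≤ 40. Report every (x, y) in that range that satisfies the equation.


The equation is x³ - 16y³ = -9. For fixed y, x³ = 16·y³ − 9, so a solution requires the RHS to be a perfect cube.
Strategy: iterate y from -40 to 40, compute RHS = 16·y³ − 9, and check whether it is a (positive or negative) perfect cube.
Check small values of y:
  y = 0: RHS = -9 is not a perfect cube.
  y = 1: RHS = 7 is not a perfect cube.
  y = -1: RHS = -25 is not a perfect cube.
  y = 2: RHS = 119 is not a perfect cube.
  y = -2: RHS = -137 is not a perfect cube.
  y = 3: RHS = 423 is not a perfect cube.
  y = -3: RHS = -441 is not a perfect cube.
Continuing the search up to |y| = 40 finds no solutions either.
No (x, y) in the scanned range satisfies the equation.

No integer solutions with |y| ≤ 40.


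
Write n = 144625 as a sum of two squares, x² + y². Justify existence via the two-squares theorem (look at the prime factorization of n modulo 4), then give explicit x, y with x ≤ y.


Step 1: Factor n = 144625 = 5^3 · 13 · 89.
Step 2: Check the mod-4 condition on each prime factor: 5 ≡ 1 (mod 4), exponent 3; 13 ≡ 1 (mod 4), exponent 1; 89 ≡ 1 (mod 4), exponent 1.
All primes ≡ 3 (mod 4) appear to even exponent (or don't appear), so by the two-squares theorem n IS expressible as a sum of two squares.
Step 3: Build a representation. Group n = k² · m with k = 5 and m = 5 · 13 · 89 = 5785 (a product of primes ≡ 1 (mod 4)); a representation of m scales to one of n via (k·x)² + (k·y)² = k²(x² + y²). Each prime p ≡ 1 (mod 4) is itself a sum of two squares; find a² by testing p − a² for a perfect square:
  5: 5 − 1² = 4 = 2² ⇒ 5 = 1² + 2².
  13: 13 − 1² = 12, 13 − 2² = 9 = 3² ⇒ 13 = 2² + 3².
  89: 89 − 1² = 88, 89 − 2² = 85, 89 − 3² = 80, 89 − 4² = 73, 89 − 5² = 64 = 8² ⇒ 89 = 5² + 8².
  Combine using the Brahmagupta–Fibonacci identity (a² + b²)(c² + d²) = (ac − bd)² + (ad + bc)² = (ac + bd)² + (ad − bc)²:
  5 · 13 = 65: from (1² + 2²)(2² + 3²), take (1·2 − 2·3, 1·3 + 2·2) = (2 − 6, 3 + 4) = (-4, 7); dropping signs (only squares matter) gives (4, 7); check 4² + 7² = 16 + 49 = 65 ✓.
  65 · 89 = 5785: from (4² + 7²)(5² + 8²), take (4·5 − 7·8, 4·8 + 7·5) = (20 − 56, 32 + 35) = (-36, 67); dropping signs (only squares matter) gives (36, 67); check 36² + 67² = 1296 + 4489 = 5785 ✓.
  Scale by k = 5: (5·36, 5·67) = (180, 335).
Step 4: Order so x ≤ y and verify: 180² + 335² = 32400 + 112225 = 144625 = n. ✓

n = 144625 = 180² + 335² (one valid representation with x ≤ y).


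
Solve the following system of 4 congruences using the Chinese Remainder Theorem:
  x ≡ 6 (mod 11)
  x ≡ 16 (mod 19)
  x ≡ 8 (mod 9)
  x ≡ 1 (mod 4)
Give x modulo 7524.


Product of moduli M = 11 · 19 · 9 · 4 = 7524.
Merge one congruence at a time:
  Start: x ≡ 6 (mod 11).
  Combine with x ≡ 16 (mod 19); new modulus lcm = 209.
    Write x = 6 + 11·t and substitute into x ≡ 16 (mod 19): 11·t ≡ 16 − 6 = 10 (mod 19).
    The inverse of 11 mod 19 is 7 (since 11·7 = 77 = 4·19 + 1), so t ≡ 7·10 = 70 ≡ 13 (mod 19).
    Then x = 6 + 11·13 = 149, valid modulo lcm(11, 19) = 209: x ≡ 149 (mod 209).
  Combine with x ≡ 8 (mod 9); new modulus lcm = 1881.
    Write x = 149 + 209·t and substitute into x ≡ 8 (mod 9): 209·t ≡ 8 − 149 = -141 (mod 9).
    Reduce coefficients mod 9: 2·t ≡ 3 (mod 9).
    The inverse of 2 mod 9 is 5 (since 2·5 = 10 = 1·9 + 1), so t ≡ 5·3 = 15 ≡ 6 (mod 9).
    Then x = 149 + 209·6 = 1403, valid modulo lcm(209, 9) = 1881: x ≡ 1403 (mod 1881).
  Combine with x ≡ 1 (mod 4); new modulus lcm = 7524.
    Write x = 1403 + 1881·t and substitute into x ≡ 1 (mod 4): 1881·t ≡ 1 − 1403 = -1402 (mod 4).
    Reduce coefficients mod 4: 1·t ≡ 2 (mod 4).
    So t ≡ 2 (mod 4).
    Then x = 1403 + 1881·2 = 5165, valid modulo lcm(1881, 4) = 7524: x ≡ 5165 (mod 7524).
Verify against each original: 5165 mod 11 = 6, 5165 mod 19 = 16, 5165 mod 9 = 8, 5165 mod 4 = 1.

x ≡ 5165 (mod 7524).


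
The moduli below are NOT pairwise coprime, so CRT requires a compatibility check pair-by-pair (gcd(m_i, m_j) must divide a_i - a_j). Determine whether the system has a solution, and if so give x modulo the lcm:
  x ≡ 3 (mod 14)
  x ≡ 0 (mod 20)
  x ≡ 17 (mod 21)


Moduli 14, 20, 21 are not pairwise coprime, so CRT works modulo lcm(m_i) when all pairwise compatibility conditions hold.
Pairwise compatibility: gcd(m_i, m_j) must divide a_i - a_j for every pair.
Merge one congruence at a time:
  Start: x ≡ 3 (mod 14).
  Combine with x ≡ 0 (mod 20): gcd(14, 20) = 2, and 0 - 3 = -3 is NOT divisible by 2.
    ⇒ system is inconsistent (no integer solution).

No solution (the system is inconsistent).


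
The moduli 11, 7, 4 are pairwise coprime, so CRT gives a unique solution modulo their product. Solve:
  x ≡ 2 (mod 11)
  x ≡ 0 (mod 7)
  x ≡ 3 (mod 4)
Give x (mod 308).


Moduli 11, 7, 4 are pairwise coprime; by CRT there is a unique solution modulo M = 11 · 7 · 4 = 308.
Solve pairwise, accumulating the modulus:
  Start with x ≡ 2 (mod 11).
  Combine with x ≡ 0 (mod 7): since gcd(11, 7) = 1, we get a unique residue mod 77.
    Write x = 2 + 11·t and substitute into x ≡ 0 (mod 7): 11·t ≡ 0 − 2 = -2 (mod 7).
    Reduce coefficients mod 7: 4·t ≡ 5 (mod 7).
    The inverse of 4 mod 7 is 2 (since 4·2 = 8 = 1·7 + 1), so t ≡ 2·5 = 10 ≡ 3 (mod 7).
    Then x = 2 + 11·3 = 35, valid modulo lcm(11, 7) = 77: x ≡ 35 (mod 77).
  Combine with x ≡ 3 (mod 4): since gcd(77, 4) = 1, we get a unique residue mod 308.
    Write x = 35 + 77·t and substitute into x ≡ 3 (mod 4): 77·t ≡ 3 − 35 = -32 (mod 4).
    Reduce coefficients mod 4: 1·t ≡ 0 (mod 4).
    So t ≡ 0 (mod 4).
    Then x = 35 + 77·0 = 35, valid modulo lcm(77, 4) = 308: x ≡ 35 (mod 308).
Verify: 35 mod 11 = 2 ✓, 35 mod 7 = 0 ✓, 35 mod 4 = 3 ✓.

x ≡ 35 (mod 308).


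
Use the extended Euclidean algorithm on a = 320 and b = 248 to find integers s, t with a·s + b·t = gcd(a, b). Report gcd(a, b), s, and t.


Euclidean algorithm on (320, 248) — divide until remainder is 0:
  320 = 1 · 248 + 72
  248 = 3 · 72 + 32
  72 = 2 · 32 + 8
  32 = 4 · 8 + 0
gcd(320, 248) = 8.
Track Bezout coefficients alongside the remainders: start with r₀ = 320 = a·1 + b·0 (s = 1, t = 0) and r₁ = 248 = a·0 + b·1 (s = 0, t = 1); each new remainder r_{k+1} = r_{k-1} − q_k·r_k inherits s_{k+1} = s_{k-1} − q_k·s_k, t_{k+1} = t_{k-1} − q_k·t_k, so r_k = a·s_k + b·t_k at every step:
  q = 1: r = 72, s = 1 − 1·0 = 1, t = 0 − 1·1 = -1  (check: 320·1 + 248·(-1) = 72)
  q = 3: r = 32, s = 0 − 3·1 = -3, t = 1 − 3·(-1) = 4  (check: 320·(-3) + 248·4 = 32)
  q = 2: r = 8, s = 1 − 2·(-3) = 7, t = -1 − 2·4 = -9  (check: 320·7 + 248·(-9) = 8)
The row with r = 8 (the gcd) gives the Bezout coefficients s = 7, t = -9.
Result: 320 · (7) + 248 · (-9) = 8.

gcd(320, 248) = 8; s = 7, t = -9 (check: 320·7 + 248·(-9) = 8).


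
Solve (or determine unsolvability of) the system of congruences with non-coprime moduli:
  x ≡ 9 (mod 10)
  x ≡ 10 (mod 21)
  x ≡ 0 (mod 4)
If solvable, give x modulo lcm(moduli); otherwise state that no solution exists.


Moduli 10, 21, 4 are not pairwise coprime, so CRT works modulo lcm(m_i) when all pairwise compatibility conditions hold.
Pairwise compatibility: gcd(m_i, m_j) must divide a_i - a_j for every pair.
Merge one congruence at a time:
  Start: x ≡ 9 (mod 10).
  Combine with x ≡ 10 (mod 21): gcd(10, 21) = 1; 10 - 9 = 1, which IS divisible by 1, so compatible.
    Write x = 9 + 10·t and substitute into x ≡ 10 (mod 21): 10·t ≡ 10 − 9 = 1 (mod 21).
    The inverse of 10 mod 21 is 19 (since 10·19 = 190 = 9·21 + 1), so t ≡ 19·1 = 19 ≡ 19 (mod 21).
    Then x = 9 + 10·19 = 199, valid modulo lcm(10, 21) = 210: x ≡ 199 (mod 210).
  Combine with x ≡ 0 (mod 4): gcd(210, 4) = 2, and 0 - 199 = -199 is NOT divisible by 2.
    ⇒ system is inconsistent (no integer solution).

No solution (the system is inconsistent).


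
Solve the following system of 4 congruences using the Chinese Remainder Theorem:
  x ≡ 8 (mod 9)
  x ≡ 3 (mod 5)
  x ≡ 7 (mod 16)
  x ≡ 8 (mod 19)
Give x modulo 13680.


Product of moduli M = 9 · 5 · 16 · 19 = 13680.
Merge one congruence at a time:
  Start: x ≡ 8 (mod 9).
  Combine with x ≡ 3 (mod 5); new modulus lcm = 45.
    Write x = 8 + 9·t and substitute into x ≡ 3 (mod 5): 9·t ≡ 3 − 8 = -5 (mod 5).
    Reduce coefficients mod 5: 4·t ≡ 0 (mod 5).
    The inverse of 4 mod 5 is 4 (since 4·4 = 16 = 3·5 + 1), so t ≡ 4·0 = 0 ≡ 0 (mod 5).
    Then x = 8 + 9·0 = 8, valid modulo lcm(9, 5) = 45: x ≡ 8 (mod 45).
  Combine with x ≡ 7 (mod 16); new modulus lcm = 720.
    Write x = 8 + 45·t and substitute into x ≡ 7 (mod 16): 45·t ≡ 7 − 8 = -1 (mod 16).
    Reduce coefficients mod 16: 13·t ≡ 15 (mod 16).
    The inverse of 13 mod 16 is 5 (since 13·5 = 65 = 4·16 + 1), so t ≡ 5·15 = 75 ≡ 11 (mod 16).
    Then x = 8 + 45·11 = 503, valid modulo lcm(45, 16) = 720: x ≡ 503 (mod 720).
  Combine with x ≡ 8 (mod 19); new modulus lcm = 13680.
    Write x = 503 + 720·t and substitute into x ≡ 8 (mod 19): 720·t ≡ 8 − 503 = -495 (mod 19).
    Reduce coefficients mod 19: 17·t ≡ 18 (mod 19).
    The inverse of 17 mod 19 is 9 (since 17·9 = 153 = 8·19 + 1), so t ≡ 9·18 = 162 ≡ 10 (mod 19).
    Then x = 503 + 720·10 = 7703, valid modulo lcm(720, 19) = 13680: x ≡ 7703 (mod 13680).
Verify against each original: 7703 mod 9 = 8, 7703 mod 5 = 3, 7703 mod 16 = 7, 7703 mod 19 = 8.

x ≡ 7703 (mod 13680).


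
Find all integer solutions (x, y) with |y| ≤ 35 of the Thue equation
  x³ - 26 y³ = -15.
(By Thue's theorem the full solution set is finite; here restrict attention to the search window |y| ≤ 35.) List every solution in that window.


The equation is x³ - 26y³ = -15. For fixed y, x³ = 26·y³ − 15, so a solution requires the RHS to be a perfect cube.
Strategy: iterate y from -35 to 35, compute RHS = 26·y³ − 15, and check whether it is a (positive or negative) perfect cube.
Check small values of y:
  y = 0: RHS = -15 is not a perfect cube.
  y = 1: RHS = 11 is not a perfect cube.
  y = -1: RHS = -41 is not a perfect cube.
  y = 2: RHS = 193 is not a perfect cube.
  y = -2: RHS = -223 is not a perfect cube.
  y = 3: RHS = 687 is not a perfect cube.
  y = -3: RHS = -717 is not a perfect cube.
Continuing the search up to |y| = 35 finds no solutions either.
No (x, y) in the scanned range satisfies the equation.

No integer solutions with |y| ≤ 35.


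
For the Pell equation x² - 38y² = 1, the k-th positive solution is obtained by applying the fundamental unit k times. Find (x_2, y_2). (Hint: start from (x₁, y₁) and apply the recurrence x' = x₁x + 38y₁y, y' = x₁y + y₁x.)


Step 1: Find the fundamental solution (x₁, y₁) of x² - 38y² = 1.
  Expand √38 as a continued fraction. a₀ = ⌊√38⌋ = 6; iterate m_{k+1} = d_k·a_k − m_k, d_{k+1} = (38 − m_{k+1}²)/d_k, a_{k+1} = ⌊(a₀ + m_{k+1})/d_{k+1}⌋ (starting m₀ = 0, d₀ = 1), with convergents p_k = a_k·p_{k-1} + p_{k-2}, q_k = a_k·q_{k-1} + q_{k-2} (p₋₁ = 1, q₋₁ = 0):
  k = 0: a₀ = 6; p₀/q₀ = 6/1; p₀² − 38·q₀² = 36 − 38 = -2.
  k = 1: m = 6, d = 2, a = ⌊(6 + 6)/2⌋ = 6; p/q = (6·6 + 1)/(6·1 + 0) = 37/6; p² − 38·q² = 1369 − 1368 = 1.
  The first convergent with p² − 38·q² = 1 gives the fundamental solution (x₁, y₁) = (37, 6).
Step 2: Apply the recurrence (x_{n+1}, y_{n+1}) = (x₁x_n + 38y₁y_n, x₁y_n + y₁x_n) repeatedly.
  From (x_1, y_1) = (37, 6): x_2 = 37·37 + 38·6·6 = 2737; y_2 = 37·6 + 6·37 = 444.
Step 3: Verify x_2² - 38·y_2² = 7491169 - 7491168 = 1 (should be 1). ✓

(x_1, y_1) = (37, 6); (x_2, y_2) = (2737, 444).


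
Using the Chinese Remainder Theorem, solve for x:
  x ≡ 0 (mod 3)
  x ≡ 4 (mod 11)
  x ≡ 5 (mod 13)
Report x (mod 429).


Moduli 3, 11, 13 are pairwise coprime; by CRT there is a unique solution modulo M = 3 · 11 · 13 = 429.
Solve pairwise, accumulating the modulus:
  Start with x ≡ 0 (mod 3).
  Combine with x ≡ 4 (mod 11): since gcd(3, 11) = 1, we get a unique residue mod 33.
    Write x = 0 + 3·t and substitute into x ≡ 4 (mod 11): 3·t ≡ 4 − 0 = 4 (mod 11).
    The inverse of 3 mod 11 is 4 (since 3·4 = 12 = 1·11 + 1), so t ≡ 4·4 = 16 ≡ 5 (mod 11).
    Then x = 0 + 3·5 = 15, valid modulo lcm(3, 11) = 33: x ≡ 15 (mod 33).
  Combine with x ≡ 5 (mod 13): since gcd(33, 13) = 1, we get a unique residue mod 429.
    Write x = 15 + 33·t and substitute into x ≡ 5 (mod 13): 33·t ≡ 5 − 15 = -10 (mod 13).
    Reduce coefficients mod 13: 7·t ≡ 3 (mod 13).
    The inverse of 7 mod 13 is 2 (since 7·2 = 14 = 1·13 + 1), so t ≡ 2·3 = 6 ≡ 6 (mod 13).
    Then x = 15 + 33·6 = 213, valid modulo lcm(33, 13) = 429: x ≡ 213 (mod 429).
Verify: 213 mod 3 = 0 ✓, 213 mod 11 = 4 ✓, 213 mod 13 = 5 ✓.

x ≡ 213 (mod 429).


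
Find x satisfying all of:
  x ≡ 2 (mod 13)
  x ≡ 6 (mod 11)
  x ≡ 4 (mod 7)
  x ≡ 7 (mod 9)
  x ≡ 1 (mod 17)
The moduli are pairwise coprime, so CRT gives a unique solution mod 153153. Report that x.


Product of moduli M = 13 · 11 · 7 · 9 · 17 = 153153.
Merge one congruence at a time:
  Start: x ≡ 2 (mod 13).
  Combine with x ≡ 6 (mod 11); new modulus lcm = 143.
    Write x = 2 + 13·t and substitute into x ≡ 6 (mod 11): 13·t ≡ 6 − 2 = 4 (mod 11).
    Reduce coefficients mod 11: 2·t ≡ 4 (mod 11).
    The inverse of 2 mod 11 is 6 (since 2·6 = 12 = 1·11 + 1), so t ≡ 6·4 = 24 ≡ 2 (mod 11).
    Then x = 2 + 13·2 = 28, valid modulo lcm(13, 11) = 143: x ≡ 28 (mod 143).
  Combine with x ≡ 4 (mod 7); new modulus lcm = 1001.
    Write x = 28 + 143·t and substitute into x ≡ 4 (mod 7): 143·t ≡ 4 − 28 = -24 (mod 7).
    Reduce coefficients mod 7: 3·t ≡ 4 (mod 7).
    The inverse of 3 mod 7 is 5 (since 3·5 = 15 = 2·7 + 1), so t ≡ 5·4 = 20 ≡ 6 (mod 7).
    Then x = 28 + 143·6 = 886, valid modulo lcm(143, 7) = 1001: x ≡ 886 (mod 1001).
  Combine with x ≡ 7 (mod 9); new modulus lcm = 9009.
    Write x = 886 + 1001·t and substitute into x ≡ 7 (mod 9): 1001·t ≡ 7 − 886 = -879 (mod 9).
    Reduce coefficients mod 9: 2·t ≡ 3 (mod 9).
    The inverse of 2 mod 9 is 5 (since 2·5 = 10 = 1·9 + 1), so t ≡ 5·3 = 15 ≡ 6 (mod 9).
    Then x = 886 + 1001·6 = 6892, valid modulo lcm(1001, 9) = 9009: x ≡ 6892 (mod 9009).
  Combine with x ≡ 1 (mod 17); new modulus lcm = 153153.
    Write x = 6892 + 9009·t and substitute into x ≡ 1 (mod 17): 9009·t ≡ 1 − 6892 = -6891 (mod 17).
    Reduce coefficients mod 17: 16·t ≡ 11 (mod 17).
    The inverse of 16 mod 17 is 16 (since 16·16 = 256 = 15·17 + 1), so t ≡ 16·11 = 176 ≡ 6 (mod 17).
    Then x = 6892 + 9009·6 = 60946, valid modulo lcm(9009, 17) = 153153: x ≡ 60946 (mod 153153).
Verify against each original: 60946 mod 13 = 2, 60946 mod 11 = 6, 60946 mod 7 = 4, 60946 mod 9 = 7, 60946 mod 17 = 1.

x ≡ 60946 (mod 153153).


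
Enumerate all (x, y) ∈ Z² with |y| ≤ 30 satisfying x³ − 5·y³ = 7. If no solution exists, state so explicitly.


The equation is x³ - 5y³ = 7. For fixed y, x³ = 5·y³ + 7, so a solution requires the RHS to be a perfect cube.
Strategy: iterate y from -30 to 30, compute RHS = 5·y³ + 7, and check whether it is a (positive or negative) perfect cube.
Check small values of y:
  y = 0: RHS = 7 is not a perfect cube.
  y = 1: RHS = 12 is not a perfect cube.
  y = -1: RHS = 2 is not a perfect cube.
  y = 2: RHS = 47 is not a perfect cube.
  y = -2: RHS = -33 is not a perfect cube.
  y = 3: RHS = 142 is not a perfect cube.
  y = -3: RHS = -128 is not a perfect cube.
Continuing the search up to |y| = 30 finds no solutions either.
No (x, y) in the scanned range satisfies the equation.

No integer solutions with |y| ≤ 30.
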